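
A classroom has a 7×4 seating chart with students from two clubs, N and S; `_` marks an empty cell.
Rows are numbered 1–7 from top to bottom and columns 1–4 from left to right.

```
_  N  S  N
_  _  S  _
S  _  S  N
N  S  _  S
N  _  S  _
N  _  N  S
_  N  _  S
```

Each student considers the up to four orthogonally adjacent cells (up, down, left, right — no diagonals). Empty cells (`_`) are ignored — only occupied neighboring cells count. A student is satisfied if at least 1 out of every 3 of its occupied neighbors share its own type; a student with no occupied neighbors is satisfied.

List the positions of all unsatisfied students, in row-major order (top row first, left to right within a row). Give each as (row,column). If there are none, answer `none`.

(1,2)N 0/1 ✗
(1,3)S 1/3 ✓
(1,4)N 0/1 ✗
(2,3)S 2/2 ✓
(3,1)S 0/1 ✗
(3,3)S 1/2 ✓
(3,4)N 0/2 ✗
(4,1)N 1/3 ✓
(4,2)S 0/1 ✗
(4,4)S 0/1 ✗
(5,1)N 2/2 ✓
(5,3)S 0/1 ✗
(6,1)N 1/1 ✓
(6,3)N 0/2 ✗
(6,4)S 1/2 ✓
(7,2)N 0/0 ✓
(7,4)S 1/1 ✓

(1,2), (1,4), (3,1), (3,4), (4,2), (4,4), (5,3), (6,3)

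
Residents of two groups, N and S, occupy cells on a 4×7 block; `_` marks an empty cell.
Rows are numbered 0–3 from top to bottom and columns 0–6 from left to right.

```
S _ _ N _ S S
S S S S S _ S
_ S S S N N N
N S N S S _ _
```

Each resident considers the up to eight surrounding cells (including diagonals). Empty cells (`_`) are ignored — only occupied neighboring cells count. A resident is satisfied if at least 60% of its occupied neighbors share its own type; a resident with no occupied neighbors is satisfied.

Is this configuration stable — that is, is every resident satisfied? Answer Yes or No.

No

Row 0: (0,0)S 2/2 satisfied · (0,3)N 0/3 not · (0,5)S 3/3 satisfied · (0,6)S 2/2 satisfied
Row 1: (1,0)S 3/3 satisfied · (1,1)S 5/5 satisfied · (1,2)S 5/6 satisfied · (1,3)S 4/6 satisfied · (1,4)S 3/6 not · (1,6)S 2/4 not
Row 2: (2,1)S 5/7 satisfied · (2,2)S 7/8 satisfied · (2,3)S 6/8 satisfied · (2,4)N 1/6 not · (2,5)N 2/5 not · (2,6)N 1/2 not
Row 3: (3,0)N 0/2 not · (3,1)S 2/4 not · (3,2)N 0/5 not · (3,3)S 3/5 satisfied · (3,4)S 2/4 not
For instance (0,3) has only 0/3 same-type neighbors, below 3/5.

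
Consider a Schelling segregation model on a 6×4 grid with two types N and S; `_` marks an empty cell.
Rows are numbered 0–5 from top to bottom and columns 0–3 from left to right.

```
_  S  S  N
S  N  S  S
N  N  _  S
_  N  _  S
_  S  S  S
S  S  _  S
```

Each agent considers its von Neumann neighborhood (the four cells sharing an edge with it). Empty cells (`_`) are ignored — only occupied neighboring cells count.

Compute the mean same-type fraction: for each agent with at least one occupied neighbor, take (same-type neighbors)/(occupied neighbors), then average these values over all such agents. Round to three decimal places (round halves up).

Row 0: (0,1)S 1/2 · (0,2)S 2/3 · (0,3)N 0/2
Row 1: (1,0)S 0/2 · (1,1)N 1/4 · (1,2)S 2/3 · (1,3)S 2/3
Row 2: (2,0)N 1/2 · (2,1)N 3/3 · (2,3)S 2/2
Row 3: (3,1)N 1/2 · (3,3)S 2/2
Row 4: (4,1)S 2/3 · (4,2)S 2/2 · (4,3)S 3/3
Row 5: (5,0)S 1/1 · (5,1)S 2/2 · (5,3)S 1/1
Sum over 18 agents: 1/2 + 2/3 + 0/2 + 0/2 + 1/4 + 2/3 + 2/3 + 1/2 + 3/3 + 2/2 + 1/2 + 2/2 + 2/3 + 2/2 + 3/3 + 1/1 + 2/2 + 1/1 = 149/12; mean = 149/12 ÷ 18 = 149/216 = 0.689814… → 0.690.

0.690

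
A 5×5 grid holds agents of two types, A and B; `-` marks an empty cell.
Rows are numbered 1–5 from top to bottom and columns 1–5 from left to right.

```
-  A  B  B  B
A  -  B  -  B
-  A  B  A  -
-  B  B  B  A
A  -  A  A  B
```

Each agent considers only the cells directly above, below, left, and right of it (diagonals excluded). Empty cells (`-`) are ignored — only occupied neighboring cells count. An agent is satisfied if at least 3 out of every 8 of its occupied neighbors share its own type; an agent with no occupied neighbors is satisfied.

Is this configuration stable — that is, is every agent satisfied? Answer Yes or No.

No

(1,2)A 0/1 ✗
(1,3)B 2/3 ✓
(1,4)B 2/2 ✓
(1,5)B 2/2 ✓
(2,1)A 0/0 ✓
(2,3)B 2/2 ✓
(2,5)B 1/1 ✓
(3,2)A 0/2 ✗
(3,3)B 2/4 ✓
(3,4)A 0/2 ✗
(4,2)B 1/2 ✓
(4,3)B 3/4 ✓
(4,4)B 1/4 ✗
(4,5)A 0/2 ✗
(5,1)A 0/0 ✓
(5,3)A 1/2 ✓
(5,4)A 1/3 ✗
(5,5)B 0/2 ✗
For instance (1,2) has only 0/1 same-type neighbors, below 3/8.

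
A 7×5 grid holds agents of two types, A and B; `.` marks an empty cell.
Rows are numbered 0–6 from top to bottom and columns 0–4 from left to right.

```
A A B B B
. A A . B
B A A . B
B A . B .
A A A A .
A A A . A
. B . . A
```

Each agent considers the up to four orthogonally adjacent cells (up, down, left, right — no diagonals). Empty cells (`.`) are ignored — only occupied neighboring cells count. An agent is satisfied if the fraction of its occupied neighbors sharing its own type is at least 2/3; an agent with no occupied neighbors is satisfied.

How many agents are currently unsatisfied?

6

Row 0: (0,0)A 1/1 satisfied · (0,1)A 2/3 satisfied · (0,2)B 1/3 not · (0,3)B 2/2 satisfied · (0,4)B 2/2 satisfied
Row 1: (1,1)A 3/3 satisfied · (1,2)A 2/3 satisfied · (1,4)B 2/2 satisfied
Row 2: (2,0)B 1/2 not · (2,1)A 3/4 satisfied · (2,2)A 2/2 satisfied · (2,4)B 1/1 satisfied
Row 3: (3,0)B 1/3 not · (3,1)A 2/3 satisfied · (3,3)B 0/1 not
Row 4: (4,0)A 2/3 satisfied · (4,1)A 4/4 satisfied · (4,2)A 3/3 satisfied · (4,3)A 1/2 not
Row 5: (5,0)A 2/2 satisfied · (5,1)A 3/4 satisfied · (5,2)A 2/2 satisfied · (5,4)A 1/1 satisfied
Row 6: (6,1)B 0/1 not · (6,4)A 1/1 satisfied
Unsatisfied: (0,2), (2,0), (3,0), (3,3), (4,3), (6,1) — 6 in total.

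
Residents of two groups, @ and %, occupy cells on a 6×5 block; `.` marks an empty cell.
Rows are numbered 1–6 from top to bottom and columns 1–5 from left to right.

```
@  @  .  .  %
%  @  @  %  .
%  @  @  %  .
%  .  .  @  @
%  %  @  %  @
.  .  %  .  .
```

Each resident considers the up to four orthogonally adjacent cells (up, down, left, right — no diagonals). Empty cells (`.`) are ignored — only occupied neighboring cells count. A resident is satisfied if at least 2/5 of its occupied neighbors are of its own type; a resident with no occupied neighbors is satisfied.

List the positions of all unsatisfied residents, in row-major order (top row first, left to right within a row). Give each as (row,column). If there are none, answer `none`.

(2,1), (3,4), (4,4), (5,3), (5,4), (6,3)

(1,1)@ 1/2 ✓
(1,2)@ 2/2 ✓
(1,5)% 0/0 ✓
(2,1)% 1/3 ✗
(2,2)@ 3/4 ✓
(2,3)@ 2/3 ✓
(2,4)% 1/2 ✓
(3,1)% 2/3 ✓
(3,2)@ 2/3 ✓
(3,3)@ 2/3 ✓
(3,4)% 1/3 ✗
(4,1)% 2/2 ✓
(4,4)@ 1/3 ✗
(4,5)@ 2/2 ✓
(5,1)% 2/2 ✓
(5,2)% 1/2 ✓
(5,3)@ 0/3 ✗
(5,4)% 0/3 ✗
(5,5)@ 1/2 ✓
(6,3)% 0/1 ✗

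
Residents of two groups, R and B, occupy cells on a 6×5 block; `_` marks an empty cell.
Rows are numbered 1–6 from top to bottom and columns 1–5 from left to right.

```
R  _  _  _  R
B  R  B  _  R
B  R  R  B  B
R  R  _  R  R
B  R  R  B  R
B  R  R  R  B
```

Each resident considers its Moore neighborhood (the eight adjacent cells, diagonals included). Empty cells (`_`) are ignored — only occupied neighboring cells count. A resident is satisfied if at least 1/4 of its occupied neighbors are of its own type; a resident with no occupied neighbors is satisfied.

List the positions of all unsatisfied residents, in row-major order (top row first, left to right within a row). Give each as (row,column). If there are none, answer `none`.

(1,1)R 1/2 ✓
(1,5)R 1/1 ✓
(2,1)B 1/4 ✓
(2,2)R 3/6 ✓
(2,3)B 1/4 ✓
(2,5)R 1/3 ✓
(3,1)B 1/5 ✗
(3,2)R 4/7 ✓
(3,3)R 4/6 ✓
(3,4)B 2/6 ✓
(3,5)B 1/4 ✓
(4,1)R 3/5 ✓
(4,2)R 5/7 ✓
(4,4)R 4/7 ✓
(4,5)R 2/5 ✓
(5,1)B 1/5 ✗
(5,2)R 5/7 ✓
(5,3)R 6/7 ✓
(5,4)B 1/7 ✗
(5,5)R 3/5 ✓
(6,1)B 1/3 ✓
(6,2)R 3/5 ✓
(6,3)R 4/5 ✓
(6,4)R 3/5 ✓
(6,5)B 1/3 ✓

(3,1), (5,1), (5,4)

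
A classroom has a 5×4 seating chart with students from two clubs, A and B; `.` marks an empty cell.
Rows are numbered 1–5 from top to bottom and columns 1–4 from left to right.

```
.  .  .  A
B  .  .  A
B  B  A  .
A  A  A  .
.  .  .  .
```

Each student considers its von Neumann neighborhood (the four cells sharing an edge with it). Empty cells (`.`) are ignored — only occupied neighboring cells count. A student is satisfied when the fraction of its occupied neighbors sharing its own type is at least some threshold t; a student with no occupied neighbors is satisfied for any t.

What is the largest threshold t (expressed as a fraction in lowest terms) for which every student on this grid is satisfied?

1/3

Row 1: (1,4)A 1/1
Row 2: (2,1)B 1/1 · (2,4)A 1/1
Row 3: (3,1)B 2/3 · (3,2)B 1/3 · (3,3)A 1/2
Row 4: (4,1)A 1/2 · (4,2)A 2/3 · (4,3)A 2/2
The smallest same-type fraction is 1/3 at (3,2), which reduces to 1/3. Any threshold above that leaves this student unsatisfied.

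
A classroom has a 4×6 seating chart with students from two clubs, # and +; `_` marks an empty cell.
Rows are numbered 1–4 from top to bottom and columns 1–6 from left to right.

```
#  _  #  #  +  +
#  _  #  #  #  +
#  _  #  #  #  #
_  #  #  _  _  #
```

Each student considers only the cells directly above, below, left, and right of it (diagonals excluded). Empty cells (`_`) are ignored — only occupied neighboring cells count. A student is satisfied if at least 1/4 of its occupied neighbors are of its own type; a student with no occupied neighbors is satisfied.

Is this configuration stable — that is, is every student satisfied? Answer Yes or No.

(1,1)# 1/1 ✓
(1,3)# 2/2 ✓
(1,4)# 2/3 ✓
(1,5)+ 1/3 ✓
(1,6)+ 2/2 ✓
(2,1)# 2/2 ✓
(2,3)# 3/3 ✓
(2,4)# 4/4 ✓
(2,5)# 2/4 ✓
(2,6)+ 1/3 ✓
(3,1)# 1/1 ✓
(3,3)# 3/3 ✓
(3,4)# 3/3 ✓
(3,5)# 3/3 ✓
(3,6)# 2/3 ✓
(4,2)# 1/1 ✓
(4,3)# 2/2 ✓
(4,6)# 1/1 ✓
All meet the threshold, so the configuration is stable.

Yes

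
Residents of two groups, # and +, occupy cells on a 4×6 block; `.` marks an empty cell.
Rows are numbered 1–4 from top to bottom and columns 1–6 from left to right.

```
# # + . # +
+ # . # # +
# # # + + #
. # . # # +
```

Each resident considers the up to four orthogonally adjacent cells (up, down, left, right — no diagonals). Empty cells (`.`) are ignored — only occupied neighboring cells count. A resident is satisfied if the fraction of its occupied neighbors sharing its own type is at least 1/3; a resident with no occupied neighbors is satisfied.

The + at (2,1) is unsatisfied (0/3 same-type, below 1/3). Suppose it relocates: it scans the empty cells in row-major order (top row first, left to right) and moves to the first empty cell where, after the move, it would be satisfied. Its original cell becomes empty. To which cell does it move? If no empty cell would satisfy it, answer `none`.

Vacating (2,1). Empty cells in order:
  (1,4): 1/3 same-type → satisfied — stop here.

(1,4)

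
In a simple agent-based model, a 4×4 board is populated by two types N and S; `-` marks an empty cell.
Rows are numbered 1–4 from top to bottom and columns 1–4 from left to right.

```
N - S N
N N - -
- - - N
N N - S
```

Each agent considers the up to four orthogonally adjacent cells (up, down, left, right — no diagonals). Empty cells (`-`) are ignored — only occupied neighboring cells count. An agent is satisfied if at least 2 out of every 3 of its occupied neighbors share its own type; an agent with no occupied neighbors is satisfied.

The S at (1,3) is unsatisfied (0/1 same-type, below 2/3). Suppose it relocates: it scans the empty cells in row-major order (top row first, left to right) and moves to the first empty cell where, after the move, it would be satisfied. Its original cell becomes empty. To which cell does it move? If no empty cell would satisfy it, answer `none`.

Vacating (1,3). Empty cells in order:
  (1,2): 0/2 same-type → still unsatisfied.
  (2,3): 0/1 same-type → still unsatisfied.
  (2,4): 0/2 same-type → still unsatisfied.
  (3,1): 0/2 same-type → still unsatisfied.
  (3,2): 0/2 same-type → still unsatisfied.
  (3,3): 0/1 same-type → still unsatisfied.
  (4,3): 1/2 same-type → still unsatisfied.

none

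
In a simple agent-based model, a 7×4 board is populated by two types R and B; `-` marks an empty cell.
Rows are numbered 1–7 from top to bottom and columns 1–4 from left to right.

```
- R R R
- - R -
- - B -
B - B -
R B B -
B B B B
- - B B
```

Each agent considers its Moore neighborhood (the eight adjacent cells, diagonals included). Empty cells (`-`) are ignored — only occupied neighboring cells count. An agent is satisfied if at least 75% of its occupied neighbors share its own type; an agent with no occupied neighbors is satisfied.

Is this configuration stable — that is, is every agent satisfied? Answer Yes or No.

Row 1: (1,2)R 2/2 ✓ · (1,3)R 3/3 ✓ · (1,4)R 2/2 ✓
Row 2: (2,3)R 3/4 ✓
Row 3: (3,3)B 1/2 ✗
Row 4: (4,1)B 1/2 ✗ · (4,3)B 3/3 ✓
Row 5: (5,1)R 0/4 ✗ · (5,2)B 6/7 ✓ · (5,3)B 5/5 ✓
Row 6: (6,1)B 2/3 ✗ · (6,2)B 5/6 ✓ · (6,3)B 6/6 ✓ · (6,4)B 4/4 ✓
Row 7: (7,3)B 4/4 ✓ · (7,4)B 3/3 ✓
For instance (3,3) has only 1/2 same-type neighbors, below 3/4.

No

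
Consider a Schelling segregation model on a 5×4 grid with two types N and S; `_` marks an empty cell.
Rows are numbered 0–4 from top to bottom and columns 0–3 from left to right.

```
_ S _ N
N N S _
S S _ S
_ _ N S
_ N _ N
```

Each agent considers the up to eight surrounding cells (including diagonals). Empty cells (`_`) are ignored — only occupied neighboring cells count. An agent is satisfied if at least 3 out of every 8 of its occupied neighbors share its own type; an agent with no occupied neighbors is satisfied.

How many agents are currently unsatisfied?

6

(0,1)S 1/3 not
(0,3)N 0/1 not
(1,0)N 1/4 not
(1,1)N 1/5 not
(1,2)S 3/5 satisfied
(2,0)S 1/3 not
(2,1)S 2/5 satisfied
(2,3)S 2/3 satisfied
(3,2)N 2/5 satisfied
(3,3)S 1/3 not
(4,1)N 1/1 satisfied
(4,3)N 1/2 satisfied
Unsatisfied: (0,1), (0,3), (1,0), (1,1), (2,0), (3,3) — 6 in total.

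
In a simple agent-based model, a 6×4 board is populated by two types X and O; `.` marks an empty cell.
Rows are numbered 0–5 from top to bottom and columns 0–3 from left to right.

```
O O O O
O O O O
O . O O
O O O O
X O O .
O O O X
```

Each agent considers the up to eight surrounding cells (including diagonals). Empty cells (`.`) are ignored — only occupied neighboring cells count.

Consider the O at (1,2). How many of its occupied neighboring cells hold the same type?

Occupied neighbors of (1,2): (0,1)=O, (0,2)=O, (0,3)=O, (1,1)=O, (1,3)=O, (2,2)=O, (2,3)=O.
Same type (O): 7 of 7.

7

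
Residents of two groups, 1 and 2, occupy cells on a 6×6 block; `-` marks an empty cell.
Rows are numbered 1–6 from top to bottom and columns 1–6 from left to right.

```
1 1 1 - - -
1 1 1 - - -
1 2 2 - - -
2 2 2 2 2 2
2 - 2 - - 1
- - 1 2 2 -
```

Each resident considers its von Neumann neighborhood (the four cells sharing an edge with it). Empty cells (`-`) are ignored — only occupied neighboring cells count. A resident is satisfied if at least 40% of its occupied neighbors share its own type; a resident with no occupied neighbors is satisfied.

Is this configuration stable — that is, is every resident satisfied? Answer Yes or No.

No

Row 1: (1,1)1 2/2 ✓ · (1,2)1 3/3 ✓ · (1,3)1 2/2 ✓
Row 2: (2,1)1 3/3 ✓ · (2,2)1 3/4 ✓ · (2,3)1 2/3 ✓
Row 3: (3,1)1 1/3 ✗ · (3,2)2 2/4 ✓ · (3,3)2 2/3 ✓
Row 4: (4,1)2 2/3 ✓ · (4,2)2 3/3 ✓ · (4,3)2 4/4 ✓ · (4,4)2 2/2 ✓ · (4,5)2 2/2 ✓ · (4,6)2 1/2 ✓
Row 5: (5,1)2 1/1 ✓ · (5,3)2 1/2 ✓ · (5,6)1 0/1 ✗
Row 6: (6,3)1 0/2 ✗ · (6,4)2 1/2 ✓ · (6,5)2 1/1 ✓
For instance (3,1) has only 1/3 same-type neighbors, below 2/5.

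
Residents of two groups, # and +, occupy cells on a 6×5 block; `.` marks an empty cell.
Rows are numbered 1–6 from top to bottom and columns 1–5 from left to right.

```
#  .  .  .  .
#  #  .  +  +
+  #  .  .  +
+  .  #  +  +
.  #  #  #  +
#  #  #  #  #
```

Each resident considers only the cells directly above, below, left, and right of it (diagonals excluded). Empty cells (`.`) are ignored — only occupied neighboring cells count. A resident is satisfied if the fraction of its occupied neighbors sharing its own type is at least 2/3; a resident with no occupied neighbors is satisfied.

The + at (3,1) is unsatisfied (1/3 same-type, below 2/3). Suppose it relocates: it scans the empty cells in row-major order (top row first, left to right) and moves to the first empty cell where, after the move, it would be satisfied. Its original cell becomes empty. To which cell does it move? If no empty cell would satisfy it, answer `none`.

Vacating (3,1). Empty cells in order:
  (1,2): 0/2 same-type → still unsatisfied.
  (1,3): 0/0 same-type → satisfied — stop here.

(1,3)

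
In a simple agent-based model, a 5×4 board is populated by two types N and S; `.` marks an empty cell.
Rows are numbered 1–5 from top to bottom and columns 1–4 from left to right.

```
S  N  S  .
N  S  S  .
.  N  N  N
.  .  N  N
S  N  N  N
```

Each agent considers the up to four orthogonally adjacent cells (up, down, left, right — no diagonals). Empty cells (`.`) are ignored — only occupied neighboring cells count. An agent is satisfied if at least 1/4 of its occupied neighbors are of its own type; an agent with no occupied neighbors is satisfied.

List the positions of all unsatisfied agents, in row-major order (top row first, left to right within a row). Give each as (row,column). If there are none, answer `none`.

(1,1), (1,2), (2,1), (5,1)

(1,1)S 0/2 ✗
(1,2)N 0/3 ✗
(1,3)S 1/2 ✓
(2,1)N 0/2 ✗
(2,2)S 1/4 ✓
(2,3)S 2/3 ✓
(3,2)N 1/2 ✓
(3,3)N 3/4 ✓
(3,4)N 2/2 ✓
(4,3)N 3/3 ✓
(4,4)N 3/3 ✓
(5,1)S 0/1 ✗
(5,2)N 1/2 ✓
(5,3)N 3/3 ✓
(5,4)N 2/2 ✓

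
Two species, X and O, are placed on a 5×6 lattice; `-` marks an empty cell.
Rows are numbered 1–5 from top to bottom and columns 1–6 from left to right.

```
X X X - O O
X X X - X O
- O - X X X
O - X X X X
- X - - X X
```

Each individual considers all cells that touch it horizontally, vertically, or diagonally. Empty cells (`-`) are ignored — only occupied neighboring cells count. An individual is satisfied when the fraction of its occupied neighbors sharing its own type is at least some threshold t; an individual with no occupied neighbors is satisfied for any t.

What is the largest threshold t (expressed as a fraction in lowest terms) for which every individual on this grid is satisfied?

(1,1)X 3/3
(1,2)X 5/5
(1,3)X 3/3
(1,5)O 2/3
(1,6)O 2/3
(2,1)X 3/4
(2,2)X 5/6
(2,3)X 4/5
(2,5)X 3/6
(2,6)O 2/5
(3,2)O 1/5
(3,4)X 6/6
(3,5)X 6/7
(3,6)X 4/5
(4,1)O 1/2
(4,3)X 3/4
(4,4)X 5/5
(4,5)X 7/7
(4,6)X 5/5
(5,2)X 1/2
(5,5)X 4/4
(5,6)X 3/3
The smallest same-type fraction is 1/5 at (3,2), which reduces to 1/5. Any threshold above that leaves this individual unsatisfied.

1/5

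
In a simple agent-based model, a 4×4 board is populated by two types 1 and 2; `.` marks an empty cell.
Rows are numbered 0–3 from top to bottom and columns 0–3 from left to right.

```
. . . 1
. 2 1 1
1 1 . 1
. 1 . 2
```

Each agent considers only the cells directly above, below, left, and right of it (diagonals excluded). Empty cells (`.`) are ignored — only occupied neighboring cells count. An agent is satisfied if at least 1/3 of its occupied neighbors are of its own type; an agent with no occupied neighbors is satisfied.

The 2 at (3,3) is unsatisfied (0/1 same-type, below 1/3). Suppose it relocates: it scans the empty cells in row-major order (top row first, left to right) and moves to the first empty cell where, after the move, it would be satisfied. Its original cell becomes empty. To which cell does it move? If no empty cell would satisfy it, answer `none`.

Vacating (3,3). Empty cells in order:
  (0,0): 0/0 same-type → satisfied — stop here.

(0,0)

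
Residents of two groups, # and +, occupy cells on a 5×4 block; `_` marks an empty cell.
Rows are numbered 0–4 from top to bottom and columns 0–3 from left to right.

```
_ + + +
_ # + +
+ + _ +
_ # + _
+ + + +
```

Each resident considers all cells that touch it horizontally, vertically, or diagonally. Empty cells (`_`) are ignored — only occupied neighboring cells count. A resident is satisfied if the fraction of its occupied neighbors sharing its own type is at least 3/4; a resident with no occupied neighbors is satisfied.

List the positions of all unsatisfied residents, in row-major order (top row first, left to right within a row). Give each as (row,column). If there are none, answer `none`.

Row 0: (0,1)+ 2/3 unhappy · (0,2)+ 4/5 ok · (0,3)+ 3/3 ok
Row 1: (1,1)# 0/5 unhappy · (1,2)+ 6/7 ok · (1,3)+ 4/4 ok
Row 2: (2,0)+ 1/3 unhappy · (2,1)+ 3/5 unhappy · (2,3)+ 3/3 ok
Row 3: (3,1)# 0/6 unhappy · (3,2)+ 5/6 ok
Row 4: (4,0)+ 1/2 unhappy · (4,1)+ 3/4 ok · (4,2)+ 3/4 ok · (4,3)+ 2/2 ok

(0,1), (1,1), (2,0), (2,1), (3,1), (4,0)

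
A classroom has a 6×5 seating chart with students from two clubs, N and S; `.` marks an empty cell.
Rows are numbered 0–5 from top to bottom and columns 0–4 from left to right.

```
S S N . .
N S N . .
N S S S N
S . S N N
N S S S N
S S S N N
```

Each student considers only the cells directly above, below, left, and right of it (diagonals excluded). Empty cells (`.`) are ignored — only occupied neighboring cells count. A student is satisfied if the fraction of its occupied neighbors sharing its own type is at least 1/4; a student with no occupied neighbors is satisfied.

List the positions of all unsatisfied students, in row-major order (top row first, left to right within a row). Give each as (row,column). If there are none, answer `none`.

(3,0), (4,0)

(0,0)S 1/2 ok
(0,1)S 2/3 ok
(0,2)N 1/2 ok
(1,0)N 1/3 ok
(1,1)S 2/4 ok
(1,2)N 1/3 ok
(2,0)N 1/3 ok
(2,1)S 2/3 ok
(2,2)S 3/4 ok
(2,3)S 1/3 ok
(2,4)N 1/2 ok
(3,0)S 0/2 unhappy
(3,2)S 2/3 ok
(3,3)N 1/4 ok
(3,4)N 3/3 ok
(4,0)N 0/3 unhappy
(4,1)S 2/3 ok
(4,2)S 4/4 ok
(4,3)S 1/4 ok
(4,4)N 2/3 ok
(5,0)S 1/2 ok
(5,1)S 3/3 ok
(5,2)S 2/3 ok
(5,3)N 1/3 ok
(5,4)N 2/2 ok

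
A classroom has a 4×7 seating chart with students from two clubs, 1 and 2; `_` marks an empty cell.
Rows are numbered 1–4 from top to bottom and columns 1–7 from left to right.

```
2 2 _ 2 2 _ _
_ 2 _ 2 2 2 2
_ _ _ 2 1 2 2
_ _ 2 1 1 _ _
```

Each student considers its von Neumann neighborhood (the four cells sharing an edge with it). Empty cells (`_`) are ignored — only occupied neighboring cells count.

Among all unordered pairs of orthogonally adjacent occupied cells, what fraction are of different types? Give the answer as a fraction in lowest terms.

Scan each occupied cell's neighbors to the right and below so each pair is counted once.
From row 1: 0 unlike of 5 pairs (running 0/5).
From row 2: 1 unlike of 7 pairs (running 1/12).
From row 3: 3 unlike of 5 pairs (running 4/17).
From row 4: 1 unlike of 2 pairs (running 5/19).
Total adjacent occupied pairs: 19; unlike-type pairs: 5.
5/19 is already in lowest terms.

5/19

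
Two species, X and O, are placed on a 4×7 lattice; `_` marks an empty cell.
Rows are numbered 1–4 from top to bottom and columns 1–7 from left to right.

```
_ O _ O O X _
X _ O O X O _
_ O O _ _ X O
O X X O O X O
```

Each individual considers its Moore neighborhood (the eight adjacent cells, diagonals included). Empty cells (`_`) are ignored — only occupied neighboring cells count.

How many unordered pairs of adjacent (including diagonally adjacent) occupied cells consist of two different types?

21

Scan each occupied cell's neighbors to the right and below (and the two forward diagonals) so each pair is counted once.
Row 1: O(1,2)–O(2,3)= O(1,2)–X(2,1)≠ O(1,4)–O(1,5)= O(1,4)–O(2,4)= O(1,4)–X(2,5)≠ O(1,4)–O(2,3)= O(1,5)–X(1,6)≠ O(1,5)–X(2,5)≠ O(1,5)–O(2,6)= O(1,5)–O(2,4)= X(1,6)–O(2,6)≠ X(1,6)–X(2,5)=  → 5/12 unlike.
Row 2: X(2,1)–O(3,2)≠ O(2,3)–O(2,4)= O(2,3)–O(3,3)= O(2,3)–O(3,2)= O(2,4)–X(2,5)≠ O(2,4)–O(3,3)= X(2,5)–O(2,6)≠ X(2,5)–X(3,6)= O(2,6)–X(3,6)≠ O(2,6)–O(3,7)=  → 4/10 unlike.
Row 3: O(3,2)–O(3,3)= O(3,2)–X(4,2)≠ O(3,2)–X(4,3)≠ O(3,2)–O(4,1)= O(3,3)–X(4,3)≠ O(3,3)–O(4,4)= O(3,3)–X(4,2)≠ X(3,6)–O(3,7)≠ X(3,6)–X(4,6)= X(3,6)–O(4,7)≠ X(3,6)–O(4,5)≠ O(3,7)–O(4,7)= O(3,7)–X(4,6)≠  → 8/13 unlike.
Row 4: O(4,1)–X(4,2)≠ X(4,2)–X(4,3)= X(4,3)–O(4,4)≠ O(4,4)–O(4,5)= O(4,5)–X(4,6)≠ X(4,6)–O(4,7)≠  → 4/6 unlike.
Total adjacent occupied pairs: 41; unlike-type pairs: 21.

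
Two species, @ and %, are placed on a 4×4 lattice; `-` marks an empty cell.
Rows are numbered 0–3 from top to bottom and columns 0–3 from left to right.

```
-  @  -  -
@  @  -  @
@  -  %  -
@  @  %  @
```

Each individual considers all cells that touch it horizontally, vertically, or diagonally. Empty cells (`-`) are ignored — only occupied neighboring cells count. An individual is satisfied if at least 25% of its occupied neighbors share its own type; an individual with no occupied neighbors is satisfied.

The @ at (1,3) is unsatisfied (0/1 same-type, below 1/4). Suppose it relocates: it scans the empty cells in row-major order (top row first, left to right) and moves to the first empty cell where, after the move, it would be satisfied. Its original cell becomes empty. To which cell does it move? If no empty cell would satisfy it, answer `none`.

Vacating (1,3). Empty cells in order:
  (0,0): 3/3 same-type → satisfied — stop here.

(0,0)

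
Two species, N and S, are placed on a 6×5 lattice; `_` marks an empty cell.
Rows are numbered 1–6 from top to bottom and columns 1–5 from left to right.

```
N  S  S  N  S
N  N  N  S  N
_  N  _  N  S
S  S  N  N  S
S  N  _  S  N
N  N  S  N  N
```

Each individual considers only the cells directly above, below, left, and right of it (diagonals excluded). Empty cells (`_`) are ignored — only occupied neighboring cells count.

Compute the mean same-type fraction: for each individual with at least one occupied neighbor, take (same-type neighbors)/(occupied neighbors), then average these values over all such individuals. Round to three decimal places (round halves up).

(1,1)N 1/2
(1,2)S 1/3
(1,3)S 1/3
(1,4)N 0/3
(1,5)S 0/2
(2,1)N 2/2
(2,2)N 3/4
(2,3)N 1/3
(2,4)S 0/4
(2,5)N 0/3
(3,2)N 1/2
(3,4)N 1/3
(3,5)S 1/3
(4,1)S 2/2
(4,2)S 1/4
(4,3)N 1/2
(4,4)N 2/4
(4,5)S 1/3
(5,1)S 1/3
(5,2)N 1/3
(5,4)S 0/3
(5,5)N 1/3
(6,1)N 1/2
(6,2)N 2/3
(6,3)S 0/2
(6,4)N 1/3
(6,5)N 2/2
Sum over 27 individuals: 1/2 + 1/3 + 1/3 + 0/3 + 0/2 + 2/2 + 3/4 + 1/3 + 0/4 + 0/3 + 1/2 + 1/3 + 1/3 + 2/2 + 1/4 + 1/2 + 2/4 + 1/3 + 1/3 + 1/3 + 0/3 + 1/3 + 1/2 + 2/3 + 0/2 + 1/3 + 2/2 = 21/2; mean = 21/2 ÷ 27 = 7/18 = 0.388888… → 0.389.

0.389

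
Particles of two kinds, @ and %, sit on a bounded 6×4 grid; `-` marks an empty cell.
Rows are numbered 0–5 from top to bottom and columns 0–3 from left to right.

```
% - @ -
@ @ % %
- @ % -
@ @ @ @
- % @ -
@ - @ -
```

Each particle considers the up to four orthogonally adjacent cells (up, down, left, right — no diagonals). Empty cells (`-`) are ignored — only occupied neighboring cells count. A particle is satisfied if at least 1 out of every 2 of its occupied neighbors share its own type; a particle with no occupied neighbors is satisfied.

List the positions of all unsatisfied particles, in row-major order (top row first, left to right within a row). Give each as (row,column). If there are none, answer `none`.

(0,0), (0,2), (2,2), (4,1)

(0,0)% 0/1 ✗
(0,2)@ 0/1 ✗
(1,0)@ 1/2 ✓
(1,1)@ 2/3 ✓
(1,2)% 2/4 ✓
(1,3)% 1/1 ✓
(2,1)@ 2/3 ✓
(2,2)% 1/3 ✗
(3,0)@ 1/1 ✓
(3,1)@ 3/4 ✓
(3,2)@ 3/4 ✓
(3,3)@ 1/1 ✓
(4,1)% 0/2 ✗
(4,2)@ 2/3 ✓
(5,0)@ 0/0 ✓
(5,2)@ 1/1 ✓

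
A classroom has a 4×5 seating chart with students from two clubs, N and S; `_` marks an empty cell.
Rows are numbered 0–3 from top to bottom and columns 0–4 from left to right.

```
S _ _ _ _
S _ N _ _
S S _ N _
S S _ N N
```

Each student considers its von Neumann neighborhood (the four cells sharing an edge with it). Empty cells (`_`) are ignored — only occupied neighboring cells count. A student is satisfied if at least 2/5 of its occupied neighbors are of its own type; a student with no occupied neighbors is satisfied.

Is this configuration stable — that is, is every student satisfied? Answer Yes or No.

Yes

Row 0: (0,0)S 1/1 ok
Row 1: (1,0)S 2/2 ok · (1,2)N 0/0 ok
Row 2: (2,0)S 3/3 ok · (2,1)S 2/2 ok · (2,3)N 1/1 ok
Row 3: (3,0)S 2/2 ok · (3,1)S 2/2 ok · (3,3)N 2/2 ok · (3,4)N 1/1 ok
All meet the threshold, so the configuration is stable.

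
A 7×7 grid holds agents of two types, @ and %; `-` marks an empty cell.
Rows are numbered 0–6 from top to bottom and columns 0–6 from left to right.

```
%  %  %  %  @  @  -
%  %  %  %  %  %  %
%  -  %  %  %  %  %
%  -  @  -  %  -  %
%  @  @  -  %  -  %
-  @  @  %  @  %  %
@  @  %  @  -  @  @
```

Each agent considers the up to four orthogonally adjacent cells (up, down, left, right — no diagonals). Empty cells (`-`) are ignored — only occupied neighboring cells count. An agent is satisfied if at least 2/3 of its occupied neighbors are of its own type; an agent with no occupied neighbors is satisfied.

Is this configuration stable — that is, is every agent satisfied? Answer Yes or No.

No

Row 0: (0,0)% 2/2 ✓ · (0,1)% 3/3 ✓ · (0,2)% 3/3 ✓ · (0,3)% 2/3 ✓ · (0,4)@ 1/3 ✗ · (0,5)@ 1/2 ✗
Row 1: (1,0)% 3/3 ✓ · (1,1)% 3/3 ✓ · (1,2)% 4/4 ✓ · (1,3)% 4/4 ✓ · (1,4)% 3/4 ✓ · (1,5)% 3/4 ✓ · (1,6)% 2/2 ✓
Row 2: (2,0)% 2/2 ✓ · (2,2)% 2/3 ✓ · (2,3)% 3/3 ✓ · (2,4)% 4/4 ✓ · (2,5)% 3/3 ✓ · (2,6)% 3/3 ✓
Row 3: (3,0)% 2/2 ✓ · (3,2)@ 1/2 ✗ · (3,4)% 2/2 ✓ · (3,6)% 2/2 ✓
Row 4: (4,0)% 1/2 ✗ · (4,1)@ 2/3 ✓ · (4,2)@ 3/3 ✓ · (4,4)% 1/2 ✗ · (4,6)% 2/2 ✓
Row 5: (5,1)@ 3/3 ✓ · (5,2)@ 2/4 ✗ · (5,3)% 0/3 ✗ · (5,4)@ 0/3 ✗ · (5,5)% 1/3 ✗ · (5,6)% 2/3 ✓
Row 6: (6,0)@ 1/1 ✓ · (6,1)@ 2/3 ✓ · (6,2)% 0/3 ✗ · (6,3)@ 0/2 ✗ · (6,5)@ 1/2 ✗ · (6,6)@ 1/2 ✗
For instance (0,4) has only 1/3 same-type neighbors, below 2/3.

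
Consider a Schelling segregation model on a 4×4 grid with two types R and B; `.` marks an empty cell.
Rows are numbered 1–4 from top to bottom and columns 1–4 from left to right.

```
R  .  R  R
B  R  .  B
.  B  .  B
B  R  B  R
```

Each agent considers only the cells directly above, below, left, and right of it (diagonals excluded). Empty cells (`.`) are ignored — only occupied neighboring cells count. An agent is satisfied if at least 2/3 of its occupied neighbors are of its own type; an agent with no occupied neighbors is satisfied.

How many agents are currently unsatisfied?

(1,1)R 0/1 not
(1,3)R 1/1 satisfied
(1,4)R 1/2 not
(2,1)B 0/2 not
(2,2)R 0/2 not
(2,4)B 1/2 not
(3,2)B 0/2 not
(3,4)B 1/2 not
(4,1)B 0/1 not
(4,2)R 0/3 not
(4,3)B 0/2 not
(4,4)R 0/2 not
Unsatisfied: (1,1), (1,4), (2,1), (2,2), (2,4), (3,2), (3,4), (4,1), (4,2), (4,3), (4,4) — 11 in total.

11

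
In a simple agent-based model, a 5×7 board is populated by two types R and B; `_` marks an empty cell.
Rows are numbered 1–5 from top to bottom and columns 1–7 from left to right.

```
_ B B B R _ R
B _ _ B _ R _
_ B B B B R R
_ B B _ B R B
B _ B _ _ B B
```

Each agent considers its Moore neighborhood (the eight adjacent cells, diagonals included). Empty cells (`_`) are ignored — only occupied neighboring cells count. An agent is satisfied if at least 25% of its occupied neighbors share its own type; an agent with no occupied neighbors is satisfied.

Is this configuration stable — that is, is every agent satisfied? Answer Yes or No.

Row 1: (1,2)B 2/2 ok · (1,3)B 3/3 ok · (1,4)B 2/3 ok · (1,5)R 1/3 ok · (1,7)R 1/1 ok
Row 2: (2,1)B 2/2 ok · (2,4)B 5/6 ok · (2,6)R 4/5 ok
Row 3: (3,2)B 4/4 ok · (3,3)B 5/5 ok · (3,4)B 5/5 ok · (3,5)B 3/6 ok · (3,6)R 3/6 ok · (3,7)R 3/4 ok
Row 4: (4,2)B 5/5 ok · (4,3)B 5/5 ok · (4,5)B 3/5 ok · (4,6)R 2/7 ok · (4,7)B 2/5 ok
Row 5: (5,1)B 1/1 ok · (5,3)B 2/2 ok · (5,6)B 3/4 ok · (5,7)B 2/3 ok
All meet the threshold, so the configuration is stable.

Yes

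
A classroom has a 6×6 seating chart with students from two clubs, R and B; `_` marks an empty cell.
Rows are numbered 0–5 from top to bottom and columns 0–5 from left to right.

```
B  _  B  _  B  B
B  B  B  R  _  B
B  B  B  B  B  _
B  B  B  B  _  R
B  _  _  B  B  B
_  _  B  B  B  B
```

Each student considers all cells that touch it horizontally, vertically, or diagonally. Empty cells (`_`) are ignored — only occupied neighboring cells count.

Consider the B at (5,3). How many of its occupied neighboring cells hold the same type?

Occupied neighbors of (5,3): (4,3)=B, (4,4)=B, (5,2)=B, (5,4)=B.
Same type (B): 4 of 4.

4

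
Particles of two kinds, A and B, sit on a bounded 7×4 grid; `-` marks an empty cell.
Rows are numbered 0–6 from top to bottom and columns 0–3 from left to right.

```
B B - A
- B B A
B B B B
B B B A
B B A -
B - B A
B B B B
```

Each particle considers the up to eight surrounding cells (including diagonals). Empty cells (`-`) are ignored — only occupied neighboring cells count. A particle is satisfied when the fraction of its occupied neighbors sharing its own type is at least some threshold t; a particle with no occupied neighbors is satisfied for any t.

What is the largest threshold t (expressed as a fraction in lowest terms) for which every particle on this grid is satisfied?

Row 0: (0,0)B 2/2 · (0,1)B 3/3 · (0,3)A 1/2
Row 1: (1,1)B 6/6 · (1,2)B 5/7 · (1,3)A 1/4
Row 2: (2,0)B 4/4 · (2,1)B 7/7 · (2,2)B 6/8 · (2,3)B 3/5
Row 3: (3,0)B 5/5 · (3,1)B 7/8 · (3,2)B 5/7 · (3,3)A 1/4
Row 4: (4,0)B 4/4 · (4,1)B 6/7 · (4,2)A 2/6
Row 5: (5,0)B 4/4 · (5,2)B 4/6 · (5,3)A 1/4
Row 6: (6,0)B 2/2 · (6,1)B 4/4 · (6,2)B 3/4 · (6,3)B 2/3
The smallest same-type fraction is 1/4 at (1,3), which reduces to 1/4. Any threshold above that leaves this particle unsatisfied.

1/4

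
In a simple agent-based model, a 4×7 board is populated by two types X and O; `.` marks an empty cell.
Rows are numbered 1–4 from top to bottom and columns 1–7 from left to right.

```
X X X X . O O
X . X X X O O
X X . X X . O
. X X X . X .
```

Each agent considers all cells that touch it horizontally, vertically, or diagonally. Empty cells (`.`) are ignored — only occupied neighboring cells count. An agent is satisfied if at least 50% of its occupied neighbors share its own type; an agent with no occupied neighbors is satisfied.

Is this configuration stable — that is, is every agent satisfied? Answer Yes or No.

Yes

Row 1: (1,1)X 2/2 ✓ · (1,2)X 4/4 ✓ · (1,3)X 4/4 ✓ · (1,4)X 4/4 ✓ · (1,6)O 3/4 ✓ · (1,7)O 3/3 ✓
Row 2: (2,1)X 4/4 ✓ · (2,3)X 6/6 ✓ · (2,4)X 6/6 ✓ · (2,5)X 4/6 ✓ · (2,6)O 4/6 ✓ · (2,7)O 4/4 ✓
Row 3: (3,1)X 3/3 ✓ · (3,2)X 5/5 ✓ · (3,4)X 6/6 ✓ · (3,5)X 5/6 ✓ · (3,7)O 2/3 ✓
Row 4: (4,2)X 3/3 ✓ · (4,3)X 4/4 ✓ · (4,4)X 3/3 ✓ · (4,6)X 1/2 ✓
All meet the threshold, so the configuration is stable.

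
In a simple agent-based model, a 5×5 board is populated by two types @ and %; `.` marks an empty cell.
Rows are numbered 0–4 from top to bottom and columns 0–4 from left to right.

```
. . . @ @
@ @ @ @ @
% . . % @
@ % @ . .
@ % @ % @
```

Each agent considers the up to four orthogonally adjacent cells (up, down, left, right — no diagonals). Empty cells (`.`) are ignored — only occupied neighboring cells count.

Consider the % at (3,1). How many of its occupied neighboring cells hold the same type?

1

Occupied neighbors of (3,1): (4,1)=%, (3,0)=@, (3,2)=@.
Same type (%): 1 of 3.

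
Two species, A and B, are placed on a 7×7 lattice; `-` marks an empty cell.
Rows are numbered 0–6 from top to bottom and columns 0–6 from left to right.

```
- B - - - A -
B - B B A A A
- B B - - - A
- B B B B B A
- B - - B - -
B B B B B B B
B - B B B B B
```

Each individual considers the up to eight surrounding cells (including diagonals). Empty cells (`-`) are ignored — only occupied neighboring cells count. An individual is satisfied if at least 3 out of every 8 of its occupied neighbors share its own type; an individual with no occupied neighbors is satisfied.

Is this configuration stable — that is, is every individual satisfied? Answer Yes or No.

(0,1)B 2/2 ✓
(0,5)A 3/3 ✓
(1,0)B 2/2 ✓
(1,2)B 4/4 ✓
(1,3)B 2/3 ✓
(1,4)A 2/3 ✓
(1,5)A 4/4 ✓
(1,6)A 3/3 ✓
(2,1)B 5/5 ✓
(2,2)B 6/6 ✓
(2,6)A 3/4 ✓
(3,1)B 4/4 ✓
(3,2)B 5/5 ✓
(3,3)B 4/4 ✓
(3,4)B 3/3 ✓
(3,5)B 2/4 ✓
(3,6)A 1/2 ✓
(4,1)B 5/5 ✓
(4,4)B 6/6 ✓
(5,0)B 3/3 ✓
(5,1)B 5/5 ✓
(5,2)B 5/5 ✓
(5,3)B 6/6 ✓
(5,4)B 6/6 ✓
(5,5)B 6/6 ✓
(5,6)B 3/3 ✓
(6,0)B 2/2 ✓
(6,2)B 4/4 ✓
(6,3)B 5/5 ✓
(6,4)B 5/5 ✓
(6,5)B 5/5 ✓
(6,6)B 3/3 ✓
All meet the threshold, so the configuration is stable.

Yes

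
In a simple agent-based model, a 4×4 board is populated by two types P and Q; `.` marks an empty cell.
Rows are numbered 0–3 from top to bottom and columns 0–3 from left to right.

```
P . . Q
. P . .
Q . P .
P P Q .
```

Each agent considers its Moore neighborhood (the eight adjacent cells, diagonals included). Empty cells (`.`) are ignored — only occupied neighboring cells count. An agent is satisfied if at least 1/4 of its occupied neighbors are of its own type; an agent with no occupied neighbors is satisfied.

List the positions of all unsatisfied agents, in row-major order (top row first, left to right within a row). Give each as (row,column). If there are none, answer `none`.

Row 0: (0,0)P 1/1 satisfied · (0,3)Q 0/0 satisfied
Row 1: (1,1)P 2/3 satisfied
Row 2: (2,0)Q 0/3 not · (2,2)P 2/3 satisfied
Row 3: (3,0)P 1/2 satisfied · (3,1)P 2/4 satisfied · (3,2)Q 0/2 not

(2,0), (3,2)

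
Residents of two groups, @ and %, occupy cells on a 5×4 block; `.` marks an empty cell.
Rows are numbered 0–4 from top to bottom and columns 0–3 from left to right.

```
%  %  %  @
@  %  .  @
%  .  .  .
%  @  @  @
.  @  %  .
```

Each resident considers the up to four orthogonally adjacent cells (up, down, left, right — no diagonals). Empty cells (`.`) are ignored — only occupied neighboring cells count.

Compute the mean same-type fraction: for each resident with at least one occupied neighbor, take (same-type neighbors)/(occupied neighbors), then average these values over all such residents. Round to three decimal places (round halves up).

0.560

(0,0)% 1/2
(0,1)% 3/3
(0,2)% 1/2
(0,3)@ 1/2
(1,0)@ 0/3
(1,1)% 1/2
(1,3)@ 1/1
(2,0)% 1/2
(3,0)% 1/2
(3,1)@ 2/3
(3,2)@ 2/3
(3,3)@ 1/1
(4,1)@ 1/2
(4,2)% 0/2
Sum over 14 residents: 1/2 + 3/3 + 1/2 + 1/2 + 0/3 + 1/2 + 1/1 + 1/2 + 1/2 + 2/3 + 2/3 + 1/1 + 1/2 + 0/2 = 47/6; mean = 47/6 ÷ 14 = 47/84 = 0.559523… → 0.560.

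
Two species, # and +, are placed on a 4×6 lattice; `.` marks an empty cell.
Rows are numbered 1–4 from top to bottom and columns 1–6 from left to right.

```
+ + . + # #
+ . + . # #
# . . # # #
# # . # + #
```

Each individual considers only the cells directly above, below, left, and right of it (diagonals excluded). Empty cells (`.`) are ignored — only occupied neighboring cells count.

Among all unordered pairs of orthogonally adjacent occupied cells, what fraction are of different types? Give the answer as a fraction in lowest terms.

Scan each occupied cell's neighbors to the right and below so each pair is counted once.
Row 1: +(1,1)–+(1,2)= +(1,1)–+(2,1)= +(1,4)–#(1,5)≠ #(1,5)–#(1,6)= #(1,5)–#(2,5)= #(1,6)–#(2,6)=  → 1/6 unlike.
Row 2: +(2,1)–#(3,1)≠ #(2,5)–#(2,6)= #(2,5)–#(3,5)= #(2,6)–#(3,6)=  → 1/4 unlike.
Row 3: #(3,1)–#(4,1)= #(3,4)–#(3,5)= #(3,4)–#(4,4)= #(3,5)–#(3,6)= #(3,5)–+(4,5)≠ #(3,6)–#(4,6)=  → 1/6 unlike.
Row 4: #(4,1)–#(4,2)= #(4,4)–+(4,5)≠ +(4,5)–#(4,6)≠  → 2/3 unlike.
Total adjacent occupied pairs: 19; unlike-type pairs: 5.
5/19 is already in lowest terms.

5/19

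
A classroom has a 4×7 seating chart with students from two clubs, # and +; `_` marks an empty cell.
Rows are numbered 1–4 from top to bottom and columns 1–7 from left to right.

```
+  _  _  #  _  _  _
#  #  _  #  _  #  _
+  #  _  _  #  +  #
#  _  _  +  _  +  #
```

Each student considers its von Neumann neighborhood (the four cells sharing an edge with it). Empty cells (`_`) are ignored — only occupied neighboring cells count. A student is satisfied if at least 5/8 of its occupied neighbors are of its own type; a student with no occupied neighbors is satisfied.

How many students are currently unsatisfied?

Row 1: (1,1)+ 0/1 ✗ · (1,4)# 1/1 ✓
Row 2: (2,1)# 1/3 ✗ · (2,2)# 2/2 ✓ · (2,4)# 1/1 ✓ · (2,6)# 0/1 ✗
Row 3: (3,1)+ 0/3 ✗ · (3,2)# 1/2 ✗ · (3,5)# 0/1 ✗ · (3,6)+ 1/4 ✗ · (3,7)# 1/2 ✗
Row 4: (4,1)# 0/1 ✗ · (4,4)+ 0/0 ✓ · (4,6)+ 1/2 ✗ · (4,7)# 1/2 ✗
Unsatisfied: (1,1), (2,1), (2,6), (3,1), (3,2), (3,5), (3,6), (3,7), (4,1), (4,6), (4,7) — 11 in total.

11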